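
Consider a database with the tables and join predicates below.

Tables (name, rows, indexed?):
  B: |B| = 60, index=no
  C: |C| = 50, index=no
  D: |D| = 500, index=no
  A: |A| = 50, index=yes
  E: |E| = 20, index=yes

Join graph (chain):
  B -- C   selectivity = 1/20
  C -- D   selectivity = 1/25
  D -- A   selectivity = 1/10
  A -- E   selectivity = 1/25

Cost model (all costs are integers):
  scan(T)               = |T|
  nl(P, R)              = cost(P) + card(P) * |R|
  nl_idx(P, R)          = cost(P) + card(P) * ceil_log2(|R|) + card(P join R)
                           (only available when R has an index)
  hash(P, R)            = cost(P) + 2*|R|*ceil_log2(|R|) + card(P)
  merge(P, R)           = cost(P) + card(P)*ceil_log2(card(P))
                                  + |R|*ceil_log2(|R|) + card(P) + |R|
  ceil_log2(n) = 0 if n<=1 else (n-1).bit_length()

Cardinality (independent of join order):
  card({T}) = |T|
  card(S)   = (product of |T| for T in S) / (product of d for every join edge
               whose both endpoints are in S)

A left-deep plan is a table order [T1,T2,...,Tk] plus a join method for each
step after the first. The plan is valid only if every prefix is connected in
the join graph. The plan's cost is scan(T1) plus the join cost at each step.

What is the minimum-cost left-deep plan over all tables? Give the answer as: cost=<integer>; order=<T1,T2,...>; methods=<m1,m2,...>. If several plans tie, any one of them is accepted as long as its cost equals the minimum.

Selinger DP (subsets sized 1..n):
  {B}: scan cost=60, card=60
  {C}: scan cost=50, card=50
  {D}: scan cost=500, card=500
  {A}: scan cost=50, card=50
  {E}: scan cost=20, card=20
  {BC}: card=150; try (C,hash)→720, (B,hash)→820, (B,merge)→820, (C,merge)→830, (B,nl)→3050, (C,nl)→3060; best=720 via (C,hash)
  {CD}: card=1000; try (C,hash)→1600, (D,merge)→5400, (C,merge)→5850, (D,hash)→9100, (D,nl)→25050, (C,nl)→25500; best=1600 via (C,hash)
  {AD}: card=2500; try (A,hash)→1600, (D,merge)→5400, (A,merge)→5850, (A,nl_idx)→6000, (D,hash)→9100, (D,nl)→25050 …(+1); best=1600 via (A,hash)
  {AE}: card=40; try (A,nl_idx)→180, (E,hash)→300, (E,nl_idx)→340, (A,merge)→490, (E,merge)→520, (A,hash)→640 …(+2); best=180 via (A,nl_idx)
  {BCD}: card=3000; try (B,hash)→3320, (D,merge)→7070, (D,hash)→9870, (B,merge)→13020, (B,nl)→61600, (D,nl)→75720; best=3320 via (B,hash)
  {ACD}: card=5000; try (A,hash)→3200, (C,hash)→4700, (A,nl_idx)→12600, (A,merge)→12950, (C,merge)→34450, (A,nl)→51600 …(+1); best=3200 via (A,hash)
  {ADE}: card=2000; try (E,hash)→4300, (D,merge)→5460, (D,hash)→9220, (E,nl_idx)→16100, (D,nl)→20180, (E,merge)→34220 …(+1); best=4300 via (E,hash)
  {ABCD}: card=15000; try (A,hash)→6920, (B,hash)→8920, (A,nl_idx)→36320, (A,merge)→42670, (B,merge)→73620, (A,nl)→153320 …(+1); best=6920 via (A,hash)
  {ACDE}: card=4000; try (C,hash)→6900, (E,hash)→8400, (C,merge)→28650, (E,nl_idx)→32200, (E,merge)→73320, (E,nl)→103200 …(+1); best=6900 via (C,hash)
  {ABCDE}: card=12000; try (B,hash)→11620, (E,hash)→22120, (B,merge)→59320, (E,nl_idx)→93920, (E,merge)→232040, (B,nl)→246900 …(+1); best=11620 via (B,hash)

cost=11620; order=D,A,E,C,B; methods=hash,hash,hash,hash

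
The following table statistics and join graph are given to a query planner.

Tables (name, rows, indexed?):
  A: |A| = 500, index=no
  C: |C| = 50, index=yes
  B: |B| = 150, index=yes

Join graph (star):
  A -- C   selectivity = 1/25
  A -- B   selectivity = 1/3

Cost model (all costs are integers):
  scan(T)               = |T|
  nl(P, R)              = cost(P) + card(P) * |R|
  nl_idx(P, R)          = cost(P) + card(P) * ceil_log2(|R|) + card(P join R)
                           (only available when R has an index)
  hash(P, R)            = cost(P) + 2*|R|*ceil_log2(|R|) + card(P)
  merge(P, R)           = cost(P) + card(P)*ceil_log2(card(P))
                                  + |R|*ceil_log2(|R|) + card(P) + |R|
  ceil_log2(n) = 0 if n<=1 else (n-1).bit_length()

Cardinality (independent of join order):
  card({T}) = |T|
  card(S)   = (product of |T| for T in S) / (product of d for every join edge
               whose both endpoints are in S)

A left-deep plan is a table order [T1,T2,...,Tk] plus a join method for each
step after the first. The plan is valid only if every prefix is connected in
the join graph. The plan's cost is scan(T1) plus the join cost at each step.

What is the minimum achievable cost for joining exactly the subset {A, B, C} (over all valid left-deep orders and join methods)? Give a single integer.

5000

Selinger DP over subsets of {A,B,C}:
  {A}: scan cost=500, card=500
  {C}: scan cost=50, card=50
  {B}: scan cost=150, card=150
  {AC}: card=1000; try (C,hash)→1600, (C,nl_idx)→4500, (A,merge)→5400, (C,merge)→5850, (A,hash)→9100, (A,nl)→25050 …(+1); best=1600 via (C,hash)
  {AB}: card=25000; try (B,hash)→3400, (A,merge)→6500, (B,merge)→6850, (A,hash)→9300, (B,nl_idx)→29500, (A,nl)→75150 …(+1); best=3400 via (B,hash)
  {ABC}: card=50000; try (B,hash)→5000, (B,merge)→13950, (C,hash)→29000, (B,nl_idx)→59600, (B,nl)→151600, (C,nl_idx)→203400 …(+2); best=5000 via (B,hash)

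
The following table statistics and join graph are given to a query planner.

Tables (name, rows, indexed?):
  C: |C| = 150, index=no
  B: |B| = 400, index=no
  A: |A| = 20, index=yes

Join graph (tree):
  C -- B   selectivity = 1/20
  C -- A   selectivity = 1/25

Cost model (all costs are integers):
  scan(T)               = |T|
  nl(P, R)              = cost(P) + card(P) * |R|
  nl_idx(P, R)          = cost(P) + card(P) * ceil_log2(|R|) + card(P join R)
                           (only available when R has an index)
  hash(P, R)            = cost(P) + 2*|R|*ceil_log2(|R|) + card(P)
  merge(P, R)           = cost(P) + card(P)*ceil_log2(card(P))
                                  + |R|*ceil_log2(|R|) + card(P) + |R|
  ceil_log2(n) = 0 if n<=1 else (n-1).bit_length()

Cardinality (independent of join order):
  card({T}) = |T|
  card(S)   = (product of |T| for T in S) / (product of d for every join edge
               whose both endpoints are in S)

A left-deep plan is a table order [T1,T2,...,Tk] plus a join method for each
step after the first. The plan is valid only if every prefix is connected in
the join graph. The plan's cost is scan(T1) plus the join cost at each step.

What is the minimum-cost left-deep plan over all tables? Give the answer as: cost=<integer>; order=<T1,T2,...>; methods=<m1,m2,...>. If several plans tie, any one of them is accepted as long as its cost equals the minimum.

Selinger DP (subsets sized 1..n):
  {C}: scan cost=150, card=150
  {B}: scan cost=400, card=400
  {A}: scan cost=20, card=20
  {BC}: card=3000; try (C,hash)→3200, (B,merge)→5500, (C,merge)→5750, (B,hash)→7500, (B,nl)→60150, (C,nl)→60400; best=3200 via (C,hash)
  {AC}: card=120; try (A,hash)→500, (A,nl_idx)→1020, (C,merge)→1490, (A,merge)→1620, (C,hash)→2440, (C,nl)→3020 …(+1); best=500 via (A,hash)
  {ABC}: card=2400; try (B,merge)→5460, (A,hash)→6400, (B,hash)→7820, (A,nl_idx)→20600, (A,merge)→42320, (B,nl)→48500 …(+1); best=5460 via (B,merge)

cost=5460; order=C,A,B; methods=hash,merge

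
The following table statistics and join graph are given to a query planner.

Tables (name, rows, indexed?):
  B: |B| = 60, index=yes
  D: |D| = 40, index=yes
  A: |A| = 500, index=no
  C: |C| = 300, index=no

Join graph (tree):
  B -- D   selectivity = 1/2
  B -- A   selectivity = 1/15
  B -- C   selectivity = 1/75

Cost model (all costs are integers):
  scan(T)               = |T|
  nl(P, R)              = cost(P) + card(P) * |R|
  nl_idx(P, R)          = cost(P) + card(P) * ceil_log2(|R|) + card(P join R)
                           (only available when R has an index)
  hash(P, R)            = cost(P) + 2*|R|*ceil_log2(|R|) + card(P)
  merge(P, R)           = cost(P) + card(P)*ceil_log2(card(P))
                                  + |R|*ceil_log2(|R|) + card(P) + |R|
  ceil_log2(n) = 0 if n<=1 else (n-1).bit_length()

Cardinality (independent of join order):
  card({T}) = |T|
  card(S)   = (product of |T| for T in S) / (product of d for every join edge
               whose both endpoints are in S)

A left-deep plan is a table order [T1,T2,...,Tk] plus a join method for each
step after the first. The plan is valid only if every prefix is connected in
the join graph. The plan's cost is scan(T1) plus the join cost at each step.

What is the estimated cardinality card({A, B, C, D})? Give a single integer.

160000

Tables in S: A(500), B(60), C(300), D(40)
Edges inside S: B-D(d=2), B-A(d=15), B-C(d=75)
numerator = 500 * 60 * 300 * 40 = 360000000
denominator = 2 * 15 * 75 = 2250
card(S) = 360000000 / 2250 = 160000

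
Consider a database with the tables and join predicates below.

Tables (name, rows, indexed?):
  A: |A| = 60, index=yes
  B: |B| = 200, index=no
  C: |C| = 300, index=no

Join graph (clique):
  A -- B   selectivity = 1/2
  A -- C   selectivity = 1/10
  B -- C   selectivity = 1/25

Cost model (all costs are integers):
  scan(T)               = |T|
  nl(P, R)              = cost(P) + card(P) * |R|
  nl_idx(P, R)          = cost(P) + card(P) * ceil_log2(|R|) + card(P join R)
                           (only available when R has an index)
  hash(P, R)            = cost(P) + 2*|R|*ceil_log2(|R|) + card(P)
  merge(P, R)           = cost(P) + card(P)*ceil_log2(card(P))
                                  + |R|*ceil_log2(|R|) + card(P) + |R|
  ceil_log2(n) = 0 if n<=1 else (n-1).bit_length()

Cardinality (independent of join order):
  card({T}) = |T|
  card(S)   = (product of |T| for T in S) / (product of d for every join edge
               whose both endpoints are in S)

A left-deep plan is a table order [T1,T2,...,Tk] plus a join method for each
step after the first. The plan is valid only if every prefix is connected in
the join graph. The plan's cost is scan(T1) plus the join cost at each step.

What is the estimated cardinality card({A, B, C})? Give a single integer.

7200

Tables in S: A(60), B(200), C(300)
Edges inside S: A-B(d=2), A-C(d=10), B-C(d=25)
numerator = 60 * 200 * 300 = 3600000
denominator = 2 * 10 * 25 = 500
card(S) = 3600000 / 500 = 7200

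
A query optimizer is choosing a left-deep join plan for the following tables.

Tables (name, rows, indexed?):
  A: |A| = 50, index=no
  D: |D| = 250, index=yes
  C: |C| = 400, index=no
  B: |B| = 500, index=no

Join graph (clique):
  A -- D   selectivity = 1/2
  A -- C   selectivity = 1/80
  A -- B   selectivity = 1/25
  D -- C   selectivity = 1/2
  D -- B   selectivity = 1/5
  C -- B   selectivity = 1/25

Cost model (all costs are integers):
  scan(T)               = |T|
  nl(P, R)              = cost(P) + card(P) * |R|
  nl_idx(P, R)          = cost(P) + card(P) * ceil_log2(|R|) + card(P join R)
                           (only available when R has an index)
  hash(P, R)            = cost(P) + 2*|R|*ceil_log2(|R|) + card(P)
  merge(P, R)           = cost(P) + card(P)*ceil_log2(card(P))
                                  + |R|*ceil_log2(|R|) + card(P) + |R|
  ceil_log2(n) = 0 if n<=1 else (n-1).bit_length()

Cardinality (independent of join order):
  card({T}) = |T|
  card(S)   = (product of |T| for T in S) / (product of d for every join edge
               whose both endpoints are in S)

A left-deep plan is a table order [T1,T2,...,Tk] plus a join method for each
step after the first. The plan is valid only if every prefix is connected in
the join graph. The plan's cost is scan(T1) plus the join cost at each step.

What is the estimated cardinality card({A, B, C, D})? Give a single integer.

Tables in S: A(50), B(500), C(400), D(250)
Edges inside S: A-D(d=2), A-C(d=80), A-B(d=25), D-C(d=2), D-B(d=5), C-B(d=25)
numerator = 50 * 500 * 400 * 250 = 2500000000
denominator = 2 * 80 * 25 * 2 * 5 * 25 = 1000000
card(S) = 2500000000 / 1000000 = 2500

2500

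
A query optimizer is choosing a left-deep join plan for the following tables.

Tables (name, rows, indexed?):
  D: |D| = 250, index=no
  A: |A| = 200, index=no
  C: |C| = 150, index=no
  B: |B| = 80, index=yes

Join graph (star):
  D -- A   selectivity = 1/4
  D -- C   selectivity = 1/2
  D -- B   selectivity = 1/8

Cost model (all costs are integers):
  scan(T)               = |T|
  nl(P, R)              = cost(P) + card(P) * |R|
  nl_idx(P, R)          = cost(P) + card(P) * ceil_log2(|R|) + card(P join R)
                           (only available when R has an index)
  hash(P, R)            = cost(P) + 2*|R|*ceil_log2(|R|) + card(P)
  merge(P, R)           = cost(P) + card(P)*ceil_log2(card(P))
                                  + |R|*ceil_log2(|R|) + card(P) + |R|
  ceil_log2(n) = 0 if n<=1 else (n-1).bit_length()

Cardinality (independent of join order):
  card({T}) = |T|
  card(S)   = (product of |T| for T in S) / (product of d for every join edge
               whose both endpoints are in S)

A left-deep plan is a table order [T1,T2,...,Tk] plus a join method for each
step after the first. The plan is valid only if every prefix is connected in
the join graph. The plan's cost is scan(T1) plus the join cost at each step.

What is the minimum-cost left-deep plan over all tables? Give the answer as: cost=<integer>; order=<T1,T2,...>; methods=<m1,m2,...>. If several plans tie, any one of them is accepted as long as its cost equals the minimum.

cost=134720; order=D,B,A,C; methods=hash,hash,hash

Selinger DP (subsets sized 1..n):
  {D}: scan cost=250, card=250
  {A}: scan cost=200, card=200
  {C}: scan cost=150, card=150
  {B}: scan cost=80, card=80
  {AD}: card=12500; try (A,hash)→3700, (D,merge)→4250, (A,merge)→4300, (D,hash)→4400, (D,nl)→50200, (A,nl)→50250; best=3700 via (A,hash)
  {CD}: card=18750; try (C,hash)→2900, (D,merge)→3750, (C,merge)→3850, (D,hash)→4300, (D,nl)→37650, (C,nl)→37750; best=2900 via (C,hash)
  {BD}: card=2500; try (B,hash)→1620, (D,merge)→2970, (B,merge)→3140, (D,hash)→4160, (B,nl_idx)→4500, (D,nl)→20080 …(+1); best=1620 via (B,hash)
  {ACD}: card=937500; try (C,hash)→18600, (A,hash)→24850, (C,merge)→192550, (A,merge)→304700, (C,nl)→1878700, (A,nl)→3752900; best=18600 via (C,hash)
  {ABD}: card=125000; try (A,hash)→7320, (B,hash)→17320, (A,merge)→35920, (B,merge)→191840, (B,nl_idx)→216200, (A,nl)→501620 …(+1); best=7320 via (A,hash)
  {BCD}: card=187500; try (C,hash)→6520, (B,hash)→22770, (C,merge)→35470, (B,merge)→303540, (B,nl_idx)→321650, (C,nl)→376620 …(+1); best=6520 via (C,hash)
  {ABCD}: card=9375000; try (C,hash)→134720, (A,hash)→197220, (B,hash)→957220, (C,merge)→2258670, (A,merge)→3570820, (B,nl_idx)→15956100 …(+4); best=134720 via (C,hash)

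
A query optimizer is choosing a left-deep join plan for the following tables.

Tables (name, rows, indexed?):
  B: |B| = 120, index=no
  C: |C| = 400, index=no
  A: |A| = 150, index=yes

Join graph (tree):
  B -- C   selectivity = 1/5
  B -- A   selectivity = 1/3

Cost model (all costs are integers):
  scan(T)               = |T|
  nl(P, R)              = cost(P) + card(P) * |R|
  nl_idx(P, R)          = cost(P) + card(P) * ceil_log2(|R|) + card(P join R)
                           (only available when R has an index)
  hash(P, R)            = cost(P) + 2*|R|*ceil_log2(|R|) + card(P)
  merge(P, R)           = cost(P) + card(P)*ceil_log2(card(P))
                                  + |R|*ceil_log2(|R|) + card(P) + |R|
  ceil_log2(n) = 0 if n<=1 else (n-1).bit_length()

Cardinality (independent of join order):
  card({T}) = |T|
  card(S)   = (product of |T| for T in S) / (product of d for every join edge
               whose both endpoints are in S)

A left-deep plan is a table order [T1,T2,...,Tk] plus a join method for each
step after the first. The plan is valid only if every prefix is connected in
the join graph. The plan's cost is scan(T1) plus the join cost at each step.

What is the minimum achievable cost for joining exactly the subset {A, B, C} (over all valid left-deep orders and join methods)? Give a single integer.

Selinger DP over subsets of {A,B,C}:
  {B}: scan cost=120, card=120
  {C}: scan cost=400, card=400
  {A}: scan cost=150, card=150
  {BC}: card=9600; try (B,hash)→2480, (C,merge)→5080, (B,merge)→5360, (C,hash)→7440, (C,nl)→48120, (B,nl)→48400; best=2480 via (B,hash)
  {AB}: card=6000; try (B,hash)→1980, (A,merge)→2430, (B,merge)→2460, (A,hash)→2640, (A,nl_idx)→7080, (A,nl)→18120 …(+1); best=1980 via (B,hash)
  {ABC}: card=480000; try (A,hash)→14480, (C,hash)→15180, (C,merge)→89980, (A,merge)→147830, (A,nl_idx)→559280, (A,nl)→1442480 …(+1); best=14480 via (A,hash)

14480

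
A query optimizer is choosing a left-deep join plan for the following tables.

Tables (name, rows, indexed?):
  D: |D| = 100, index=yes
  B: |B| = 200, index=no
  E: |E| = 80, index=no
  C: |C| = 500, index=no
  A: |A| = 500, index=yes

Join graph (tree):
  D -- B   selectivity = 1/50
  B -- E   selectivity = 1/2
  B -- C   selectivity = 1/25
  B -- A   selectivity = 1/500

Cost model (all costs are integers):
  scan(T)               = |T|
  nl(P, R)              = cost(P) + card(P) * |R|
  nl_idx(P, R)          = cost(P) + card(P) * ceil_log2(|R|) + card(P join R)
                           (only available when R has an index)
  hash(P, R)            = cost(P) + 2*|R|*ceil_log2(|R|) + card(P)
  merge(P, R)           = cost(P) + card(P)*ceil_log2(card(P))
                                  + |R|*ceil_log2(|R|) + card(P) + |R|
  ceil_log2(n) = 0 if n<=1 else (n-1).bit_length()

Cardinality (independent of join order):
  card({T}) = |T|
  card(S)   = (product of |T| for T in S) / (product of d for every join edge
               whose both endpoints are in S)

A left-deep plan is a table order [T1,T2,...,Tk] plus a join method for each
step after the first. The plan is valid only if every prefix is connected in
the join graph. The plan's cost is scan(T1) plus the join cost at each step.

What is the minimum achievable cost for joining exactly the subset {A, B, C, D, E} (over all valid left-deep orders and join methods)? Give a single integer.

21920

Selinger DP over subsets of {A,B,C,D,E}:
  {D}: scan cost=100, card=100
  {B}: scan cost=200, card=200
  {E}: scan cost=80, card=80
  {C}: scan cost=500, card=500
  {A}: scan cost=500, card=500
  {BD}: card=400; try (D,hash)→1800, (D,nl_idx)→2000, (B,merge)→2700, (D,merge)→2800, (B,hash)→3400, (B,nl)→20100 …(+1); best=1800 via (D,hash)
  {BE}: card=8000; try (E,hash)→1520, (B,merge)→2520, (E,merge)→2640, (B,hash)→3360, (B,nl)→16080, (E,nl)→16200; best=1520 via (E,hash)
  {BC}: card=4000; try (B,hash)→4200, (C,merge)→7000, (B,merge)→7300, (C,hash)→9400, (C,nl)→100200, (B,nl)→100500; best=4200 via (B,hash)
  {AB}: card=200; try (A,nl_idx)→2200, (B,hash)→4200, (A,merge)→7000, (B,merge)→7300, (A,hash)→9400, (A,nl)→100200 …(+1); best=2200 via (A,nl_idx)
  {BDE}: card=16000; try (E,hash)→3320, (E,merge)→6440, (D,hash)→10920, (E,nl)→33800, (D,nl_idx)→73520, (D,merge)→114320 …(+1); best=3320 via (E,hash)
  {BCD}: card=8000; try (D,hash)→9600, (C,merge)→10800, (C,hash)→11200, (D,nl_idx)→40200, (D,merge)→57000, (C,nl)→201800 …(+1); best=9600 via (D,hash)
  {ABD}: card=400; try (D,hash)→3800, (D,nl_idx)→4000, (D,merge)→4800, (A,nl_idx)→5800, (A,merge)→10800, (A,hash)→11200 …(+2); best=3800 via (D,hash)
  {BCE}: card=160000; try (E,hash)→9320, (C,hash)→18520, (E,merge)→56840, (C,merge)→118520, (E,nl)→324200, (C,nl)→4001520; best=9320 via (E,hash)
  {ABE}: card=8000; try (E,hash)→3520, (E,merge)→4640, (E,nl)→18200, (A,hash)→18520, (A,nl_idx)→81520, (A,merge)→118520 …(+1); best=3520 via (E,hash)
  {ABC}: card=4000; try (C,merge)→9000, (C,hash)→11400, (A,hash)→17200, (A,nl_idx)→44200, (A,merge)→61200, (C,nl)→102200 …(+1); best=9000 via (C,merge)
  {BCDE}: card=320000; try (E,hash)→18720, (C,hash)→28320, (E,merge)→122240, (D,hash)→170720, (C,merge)→248320, (E,nl)→649600 …(+4); best=18720 via (E,hash)
  {ABDE}: card=16000; try (E,hash)→5320, (E,merge)→8440, (D,hash)→12920, (A,hash)→28320, (E,nl)→35800, (D,nl_idx)→75520 …(+5); best=5320 via (E,hash)
  {ABCD}: card=8000; try (C,merge)→12800, (C,hash)→13200, (D,hash)→14400, (A,hash)→26600, (D,nl_idx)→45000, (D,merge)→61800 …(+5); best=12800 via (C,merge)
  {ABCE}: card=160000; try (E,hash)→14120, (C,hash)→20520, (E,merge)→61640, (C,merge)→120520, (A,hash)→178320, (E,nl)→329000 …(+4); best=14120 via (E,hash)
  {ABCDE}: card=320000; try (E,hash)→21920, (C,hash)→30320, (E,merge)→125440, (D,hash)→175520, (C,merge)→250320, (A,hash)→347720 …(+8); best=21920 via (E,hash)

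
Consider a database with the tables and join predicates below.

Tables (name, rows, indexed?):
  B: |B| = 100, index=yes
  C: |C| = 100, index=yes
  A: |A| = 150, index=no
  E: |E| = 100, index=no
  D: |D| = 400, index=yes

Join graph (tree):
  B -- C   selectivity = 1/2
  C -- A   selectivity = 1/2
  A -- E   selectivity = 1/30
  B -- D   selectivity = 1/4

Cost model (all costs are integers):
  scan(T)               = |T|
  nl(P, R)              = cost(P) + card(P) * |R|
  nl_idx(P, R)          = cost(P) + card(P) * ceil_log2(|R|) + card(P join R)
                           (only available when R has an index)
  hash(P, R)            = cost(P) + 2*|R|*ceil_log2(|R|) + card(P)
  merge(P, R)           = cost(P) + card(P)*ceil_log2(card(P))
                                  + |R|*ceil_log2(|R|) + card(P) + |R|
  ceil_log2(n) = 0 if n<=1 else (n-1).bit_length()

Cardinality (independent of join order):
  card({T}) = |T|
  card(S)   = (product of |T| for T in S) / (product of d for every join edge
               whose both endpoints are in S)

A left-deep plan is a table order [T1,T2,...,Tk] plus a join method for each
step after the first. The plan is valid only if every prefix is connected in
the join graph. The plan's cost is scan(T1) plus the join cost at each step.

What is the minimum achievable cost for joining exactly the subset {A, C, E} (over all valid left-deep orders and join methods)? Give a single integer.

3600

Selinger DP over subsets of {A,C,E}:
  {C}: scan cost=100, card=100
  {A}: scan cost=150, card=150
  {E}: scan cost=100, card=100
  {AC}: card=7500; try (C,hash)→1700, (A,merge)→2250, (C,merge)→2300, (A,hash)→2600, (C,nl_idx)→8700, (A,nl)→15100 …(+1); best=1700 via (C,hash)
  {AE}: card=500; try (E,hash)→1700, (A,merge)→2250, (E,merge)→2300, (A,hash)→2600, (A,nl)→15100, (E,nl)→15150; best=1700 via (E,hash)
  {ACE}: card=25000; try (C,hash)→3600, (C,merge)→7500, (E,hash)→10600, (C,nl_idx)→30200, (C,nl)→51700, (E,merge)→107500 …(+1); best=3600 via (C,hash)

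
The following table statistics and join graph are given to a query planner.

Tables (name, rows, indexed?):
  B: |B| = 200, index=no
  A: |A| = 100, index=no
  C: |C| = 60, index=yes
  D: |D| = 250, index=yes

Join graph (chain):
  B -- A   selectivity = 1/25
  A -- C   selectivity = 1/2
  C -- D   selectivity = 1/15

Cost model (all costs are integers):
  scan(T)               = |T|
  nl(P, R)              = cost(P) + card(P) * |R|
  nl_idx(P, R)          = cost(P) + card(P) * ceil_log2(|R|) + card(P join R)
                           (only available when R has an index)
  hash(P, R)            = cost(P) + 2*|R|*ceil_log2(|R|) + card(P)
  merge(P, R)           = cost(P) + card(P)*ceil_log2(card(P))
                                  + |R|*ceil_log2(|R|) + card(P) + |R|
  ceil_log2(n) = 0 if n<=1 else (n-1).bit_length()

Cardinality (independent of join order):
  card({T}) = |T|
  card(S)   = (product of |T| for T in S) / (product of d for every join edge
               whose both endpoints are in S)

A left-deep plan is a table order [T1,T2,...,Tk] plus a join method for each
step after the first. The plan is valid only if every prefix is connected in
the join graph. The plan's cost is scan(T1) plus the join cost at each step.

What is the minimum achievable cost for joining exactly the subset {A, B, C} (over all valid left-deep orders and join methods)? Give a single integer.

Selinger DP over subsets of {A,B,C}:
  {B}: scan cost=200, card=200
  {A}: scan cost=100, card=100
  {C}: scan cost=60, card=60
  {AB}: card=800; try (A,hash)→1800, (B,merge)→2700, (A,merge)→2800, (B,hash)→3400, (B,nl)→20100, (A,nl)→20200; best=1800 via (A,hash)
  {AC}: card=3000; try (C,hash)→920, (A,merge)→1280, (C,merge)→1320, (A,hash)→1520, (C,nl_idx)→3700, (A,nl)→6060 …(+1); best=920 via (C,hash)
  {ABC}: card=24000; try (C,hash)→3320, (B,hash)→7120, (C,merge)→11020, (C,nl_idx)→30600, (B,merge)→41720, (C,nl)→49800 …(+1); best=3320 via (C,hash)

3320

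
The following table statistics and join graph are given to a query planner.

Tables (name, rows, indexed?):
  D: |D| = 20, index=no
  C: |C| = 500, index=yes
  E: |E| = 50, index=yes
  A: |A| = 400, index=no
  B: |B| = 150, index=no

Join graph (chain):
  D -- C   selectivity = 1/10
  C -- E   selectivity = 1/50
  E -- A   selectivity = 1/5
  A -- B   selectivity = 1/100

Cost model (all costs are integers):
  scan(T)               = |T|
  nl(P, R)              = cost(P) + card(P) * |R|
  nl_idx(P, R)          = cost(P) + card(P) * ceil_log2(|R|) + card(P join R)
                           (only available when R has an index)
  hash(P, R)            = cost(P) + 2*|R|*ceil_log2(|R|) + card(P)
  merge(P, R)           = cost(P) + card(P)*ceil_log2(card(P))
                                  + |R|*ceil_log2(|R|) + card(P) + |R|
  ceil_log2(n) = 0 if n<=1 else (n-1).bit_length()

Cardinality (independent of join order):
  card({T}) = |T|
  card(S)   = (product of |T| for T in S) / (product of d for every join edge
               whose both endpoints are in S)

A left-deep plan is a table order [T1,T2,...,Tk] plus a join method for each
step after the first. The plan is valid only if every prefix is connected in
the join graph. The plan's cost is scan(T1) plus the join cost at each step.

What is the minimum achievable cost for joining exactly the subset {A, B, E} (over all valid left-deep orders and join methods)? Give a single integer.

Selinger DP over subsets of {A,B,E}:
  {E}: scan cost=50, card=50
  {A}: scan cost=400, card=400
  {B}: scan cost=150, card=150
  {AE}: card=4000; try (E,hash)→1400, (A,merge)→4400, (E,merge)→4750, (E,nl_idx)→6800, (A,hash)→7300, (A,nl)→20050 …(+1); best=1400 via (E,hash)
  {AB}: card=600; try (B,hash)→3200, (A,merge)→5500, (B,merge)→5750, (A,hash)→7500, (A,nl)→60150, (B,nl)→60400; best=3200 via (B,hash)
  {ABE}: card=6000; try (E,hash)→4400, (B,hash)→7800, (E,merge)→10150, (E,nl_idx)→12800, (E,nl)→33200, (B,merge)→54750 …(+1); best=4400 via (E,hash)

4400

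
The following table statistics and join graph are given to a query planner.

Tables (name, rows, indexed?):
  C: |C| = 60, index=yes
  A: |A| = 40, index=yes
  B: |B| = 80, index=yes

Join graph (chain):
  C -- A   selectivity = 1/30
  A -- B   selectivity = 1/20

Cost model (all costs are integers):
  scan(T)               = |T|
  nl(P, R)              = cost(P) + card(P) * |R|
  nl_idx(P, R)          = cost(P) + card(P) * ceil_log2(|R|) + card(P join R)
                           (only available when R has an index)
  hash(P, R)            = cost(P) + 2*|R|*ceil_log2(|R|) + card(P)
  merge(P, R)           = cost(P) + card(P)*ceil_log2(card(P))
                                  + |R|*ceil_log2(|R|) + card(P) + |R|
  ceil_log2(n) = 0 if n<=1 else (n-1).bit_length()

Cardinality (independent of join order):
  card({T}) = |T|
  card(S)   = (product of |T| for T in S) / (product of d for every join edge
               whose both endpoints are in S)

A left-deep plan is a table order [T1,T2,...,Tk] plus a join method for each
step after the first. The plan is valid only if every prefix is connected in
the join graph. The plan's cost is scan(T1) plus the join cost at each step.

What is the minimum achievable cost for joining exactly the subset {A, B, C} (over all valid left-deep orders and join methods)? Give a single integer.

Selinger DP over subsets of {A,B,C}:
  {C}: scan cost=60, card=60
  {A}: scan cost=40, card=40
  {B}: scan cost=80, card=80
  {AC}: card=80; try (C,nl_idx)→360, (A,nl_idx)→500, (A,hash)→600, (C,merge)→740, (A,merge)→760, (C,hash)→800 …(+2); best=360 via (C,nl_idx)
  {AB}: card=160; try (B,nl_idx)→480, (A,hash)→640, (A,nl_idx)→720, (B,merge)→960, (A,merge)→1000, (B,hash)→1200 …(+2); best=480 via (B,nl_idx)
  {ABC}: card=320; try (B,nl_idx)→1240, (C,hash)→1360, (B,hash)→1560, (B,merge)→1640, (C,nl_idx)→1760, (C,merge)→2340 …(+2); best=1240 via (B,nl_idx)

1240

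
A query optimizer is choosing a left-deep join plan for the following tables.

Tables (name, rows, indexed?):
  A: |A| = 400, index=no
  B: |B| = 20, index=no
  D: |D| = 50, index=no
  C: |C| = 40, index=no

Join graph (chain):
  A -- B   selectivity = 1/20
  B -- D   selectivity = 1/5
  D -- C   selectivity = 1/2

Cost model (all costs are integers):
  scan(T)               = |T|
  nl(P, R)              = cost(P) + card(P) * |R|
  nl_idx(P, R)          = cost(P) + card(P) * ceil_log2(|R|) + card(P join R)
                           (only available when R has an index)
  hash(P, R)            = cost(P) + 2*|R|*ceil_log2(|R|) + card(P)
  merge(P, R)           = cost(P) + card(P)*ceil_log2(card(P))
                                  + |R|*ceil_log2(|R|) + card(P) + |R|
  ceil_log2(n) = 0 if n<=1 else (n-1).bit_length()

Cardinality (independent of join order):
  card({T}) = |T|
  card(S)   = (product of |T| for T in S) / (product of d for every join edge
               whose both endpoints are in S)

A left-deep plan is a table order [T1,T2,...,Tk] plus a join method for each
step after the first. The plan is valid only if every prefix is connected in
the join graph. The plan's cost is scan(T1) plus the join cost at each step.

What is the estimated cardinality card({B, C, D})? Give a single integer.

4000

Tables in S: B(20), C(40), D(50)
Edges inside S: B-D(d=5), D-C(d=2)
numerator = 20 * 40 * 50 = 40000
denominator = 5 * 2 = 10
card(S) = 40000 / 10 = 4000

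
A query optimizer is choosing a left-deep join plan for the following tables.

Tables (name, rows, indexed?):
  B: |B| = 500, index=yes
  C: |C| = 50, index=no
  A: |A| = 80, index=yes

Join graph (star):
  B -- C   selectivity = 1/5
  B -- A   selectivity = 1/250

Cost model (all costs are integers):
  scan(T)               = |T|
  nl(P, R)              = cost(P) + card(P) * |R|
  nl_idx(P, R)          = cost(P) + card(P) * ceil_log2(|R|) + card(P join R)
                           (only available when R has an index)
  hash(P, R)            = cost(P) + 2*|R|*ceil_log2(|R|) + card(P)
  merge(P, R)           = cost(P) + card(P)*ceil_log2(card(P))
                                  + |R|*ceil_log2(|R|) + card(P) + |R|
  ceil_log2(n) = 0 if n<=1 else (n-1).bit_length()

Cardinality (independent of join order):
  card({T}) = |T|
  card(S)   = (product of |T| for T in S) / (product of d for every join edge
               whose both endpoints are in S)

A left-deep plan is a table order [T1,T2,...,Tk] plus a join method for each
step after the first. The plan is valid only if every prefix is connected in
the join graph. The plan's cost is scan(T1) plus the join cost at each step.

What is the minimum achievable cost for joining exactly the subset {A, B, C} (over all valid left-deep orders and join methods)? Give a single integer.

Selinger DP over subsets of {A,B,C}:
  {B}: scan cost=500, card=500
  {C}: scan cost=50, card=50
  {A}: scan cost=80, card=80
  {BC}: card=5000; try (C,hash)→1600, (B,merge)→5400, (B,nl_idx)→5500, (C,merge)→5850, (B,hash)→9100, (B,nl)→25050 …(+1); best=1600 via (C,hash)
  {AB}: card=160; try (B,nl_idx)→960, (A,hash)→2120, (A,nl_idx)→4160, (B,merge)→5720, (A,merge)→6140, (B,hash)→9160 …(+2); best=960 via (B,nl_idx)
  {ABC}: card=1600; try (C,hash)→1720, (C,merge)→2750, (A,hash)→7720, (C,nl)→8960, (A,nl_idx)→38200, (A,merge)→72240 …(+1); best=1720 via (C,hash)

1720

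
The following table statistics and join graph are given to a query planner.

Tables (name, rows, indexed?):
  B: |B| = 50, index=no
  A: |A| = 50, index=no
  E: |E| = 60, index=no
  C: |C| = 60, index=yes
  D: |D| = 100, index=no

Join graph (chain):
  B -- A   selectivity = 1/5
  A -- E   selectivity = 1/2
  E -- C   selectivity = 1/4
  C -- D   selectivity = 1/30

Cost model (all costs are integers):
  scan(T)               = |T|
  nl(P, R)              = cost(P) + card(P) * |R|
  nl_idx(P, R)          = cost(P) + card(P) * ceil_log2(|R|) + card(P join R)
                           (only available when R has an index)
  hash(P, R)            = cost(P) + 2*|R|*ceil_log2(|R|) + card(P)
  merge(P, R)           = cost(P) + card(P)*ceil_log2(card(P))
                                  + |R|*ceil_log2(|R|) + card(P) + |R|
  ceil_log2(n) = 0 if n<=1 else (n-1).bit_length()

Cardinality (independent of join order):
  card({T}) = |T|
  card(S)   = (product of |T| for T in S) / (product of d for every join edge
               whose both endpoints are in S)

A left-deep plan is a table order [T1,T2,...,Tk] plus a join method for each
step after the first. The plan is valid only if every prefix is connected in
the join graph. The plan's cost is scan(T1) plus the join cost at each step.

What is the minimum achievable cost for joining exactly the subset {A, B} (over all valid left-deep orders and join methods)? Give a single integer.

Selinger DP over subsets of {A,B}:
  {B}: scan cost=50, card=50
  {A}: scan cost=50, card=50
  {AB}: card=500; try (B,hash)→700, (A,hash)→700, (B,merge)→750, (A,merge)→750, (B,nl)→2550, (A,nl)→2550; best=700 via (B,hash)

700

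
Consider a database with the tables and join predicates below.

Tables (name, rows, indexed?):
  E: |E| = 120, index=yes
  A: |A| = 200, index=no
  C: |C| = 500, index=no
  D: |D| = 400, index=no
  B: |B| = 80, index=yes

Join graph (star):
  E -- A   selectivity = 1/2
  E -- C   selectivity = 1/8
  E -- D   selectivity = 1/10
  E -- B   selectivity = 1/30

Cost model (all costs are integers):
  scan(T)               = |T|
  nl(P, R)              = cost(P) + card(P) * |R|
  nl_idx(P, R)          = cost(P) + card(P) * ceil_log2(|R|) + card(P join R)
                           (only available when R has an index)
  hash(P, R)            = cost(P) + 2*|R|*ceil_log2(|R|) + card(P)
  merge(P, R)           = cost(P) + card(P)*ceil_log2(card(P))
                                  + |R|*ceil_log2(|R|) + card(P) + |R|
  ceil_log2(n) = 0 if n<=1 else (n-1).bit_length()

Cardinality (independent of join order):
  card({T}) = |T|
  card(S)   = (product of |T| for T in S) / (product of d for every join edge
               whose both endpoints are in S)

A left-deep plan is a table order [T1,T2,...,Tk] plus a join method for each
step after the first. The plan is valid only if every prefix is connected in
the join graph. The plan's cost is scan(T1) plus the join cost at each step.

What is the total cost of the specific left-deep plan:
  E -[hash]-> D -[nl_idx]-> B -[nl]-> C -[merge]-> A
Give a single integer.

step 1: scan E: cost=120, card=120
step 2: join D via hash
    card(P join D) = 120*400/(10) = 4800
    cost = 120 + 2*400*9 + 120 = 7440
step 3: join B via nl_idx
    card(P join B) = 4800*80/(30) = 12800
    cost = 7440 + 4800*7 + 12800 = 53840
step 4: join C via nl
    card(P join C) = 12800*500/(8) = 800000
    cost = 53840 + 12800*500 = 6453840
step 5: join A via merge
    card(P join A) = 800000*200/(2) = 80000000
    cost = 6453840 + 800000*20 + 200*8 + 800000 + 200 = 23255640

23255640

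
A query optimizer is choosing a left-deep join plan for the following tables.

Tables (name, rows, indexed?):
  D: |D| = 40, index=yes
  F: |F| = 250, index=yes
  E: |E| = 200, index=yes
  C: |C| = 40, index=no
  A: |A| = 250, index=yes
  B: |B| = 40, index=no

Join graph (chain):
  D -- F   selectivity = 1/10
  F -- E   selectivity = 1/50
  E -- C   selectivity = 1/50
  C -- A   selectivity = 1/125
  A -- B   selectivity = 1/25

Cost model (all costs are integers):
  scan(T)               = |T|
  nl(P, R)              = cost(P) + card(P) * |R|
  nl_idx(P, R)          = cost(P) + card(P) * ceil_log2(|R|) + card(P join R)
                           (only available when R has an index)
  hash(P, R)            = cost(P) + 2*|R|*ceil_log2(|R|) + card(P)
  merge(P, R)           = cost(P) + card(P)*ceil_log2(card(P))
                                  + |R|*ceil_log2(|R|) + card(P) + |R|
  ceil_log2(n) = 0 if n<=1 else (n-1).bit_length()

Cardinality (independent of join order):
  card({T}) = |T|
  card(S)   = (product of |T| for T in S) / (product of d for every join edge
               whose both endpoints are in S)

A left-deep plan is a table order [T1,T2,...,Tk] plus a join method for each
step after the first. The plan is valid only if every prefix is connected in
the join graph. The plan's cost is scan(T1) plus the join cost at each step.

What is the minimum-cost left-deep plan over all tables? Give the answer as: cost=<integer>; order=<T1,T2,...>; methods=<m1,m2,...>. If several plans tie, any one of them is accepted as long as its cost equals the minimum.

cost=9752; order=C,A,E,B,F,D; methods=nl_idx,nl_idx,hash,hash,hash

Selinger DP (subsets sized 1..n):
  {D}: scan cost=40, card=40
  {F}: scan cost=250, card=250
  {E}: scan cost=200, card=200
  {C}: scan cost=40, card=40
  {A}: scan cost=250, card=250
  {B}: scan cost=40, card=40
  {DF}: card=1000; try (D,hash)→980, (F,nl_idx)→1360, (F,merge)→2570, (D,nl_idx)→2750, (D,merge)→2780, (F,hash)→4080 …(+2); best=980 via (D,hash)
  {EF}: card=1000; try (F,nl_idx)→2800, (E,nl_idx)→3250, (E,hash)→3700, (F,merge)→4250, (E,merge)→4300, (F,hash)→4400 …(+2); best=2800 via (F,nl_idx)
  {CE}: card=160; try (E,nl_idx)→520, (C,hash)→880, (E,merge)→2120, (C,merge)→2280, (E,hash)→3280, (E,nl)→8040 …(+1); best=520 via (E,nl_idx)
  {AC}: card=80; try (A,nl_idx)→440, (C,hash)→980, (A,merge)→2570, (C,merge)→2780, (A,hash)→4080, (A,nl)→10040 …(+1); best=440 via (A,nl_idx)
  {AB}: card=400; try (A,nl_idx)→760, (B,hash)→980, (A,merge)→2570, (B,merge)→2780, (A,hash)→4080, (A,nl)→10040 …(+1); best=760 via (A,nl_idx)
  {DEF}: card=4000; try (D,hash)→4280, (E,hash)→5180, (D,nl_idx)→12800, (E,nl_idx)→12980, (E,merge)→13780, (D,merge)→14080 …(+2); best=4280 via (D,hash)
  {CEF}: card=800; try (F,nl_idx)→2600, (F,merge)→4210, (C,hash)→4280, (F,hash)→4680, (C,merge)→14080, (F,nl)→40520 …(+1); best=2600 via (F,nl_idx)
  {ACE}: card=320; try (E,nl_idx)→1400, (A,nl_idx)→2120, (E,merge)→2880, (E,hash)→3720, (A,merge)→4210, (A,hash)→4680 …(+2); best=1400 via (E,nl_idx)
  {ABC}: card=128; try (B,hash)→1000, (B,merge)→1360, (C,hash)→1640, (B,nl)→3640, (C,merge)→5040, (C,nl)→16760; best=1000 via (B,hash)
  {CDEF}: card=3200; try (D,hash)→3880, (C,hash)→8760, (D,nl_idx)→10600, (D,merge)→11680, (D,nl)→34600, (C,merge)→56560 …(+1); best=3880 via (D,hash)
  {ACEF}: card=1600; try (F,nl_idx)→5560, (F,hash)→5720, (F,merge)→6850, (A,hash)→7400, (A,nl_idx)→10600, (A,merge)→13650 …(+2); best=5560 via (F,nl_idx)
  {ABCE}: card=512; try (B,hash)→2200, (E,nl_idx)→2536, (E,merge)→3824, (E,hash)→4328, (B,merge)→4880, (B,nl)→14200 …(+1); best=2200 via (B,hash)
  {ACDEF}: card=6400; try (D,hash)→7640, (A,hash)→11080, (D,nl_idx)→21560, (D,merge)→25040, (A,nl_idx)→35880, (A,merge)→47730 …(+2); best=7640 via (D,hash)
  {ABCEF}: card=2560; try (F,hash)→6712, (B,hash)→7640, (F,nl_idx)→8856, (F,merge)→9570, (B,merge)→25040, (B,nl)→69560 …(+1); best=6712 via (F,hash)
  {ABCDEF}: card=10240; try (D,hash)→9752, (B,hash)→14520, (D,nl_idx)→32312, (D,merge)→40272, (B,merge)→97520, (D,nl)→109112 …(+1); best=9752 via (D,hash)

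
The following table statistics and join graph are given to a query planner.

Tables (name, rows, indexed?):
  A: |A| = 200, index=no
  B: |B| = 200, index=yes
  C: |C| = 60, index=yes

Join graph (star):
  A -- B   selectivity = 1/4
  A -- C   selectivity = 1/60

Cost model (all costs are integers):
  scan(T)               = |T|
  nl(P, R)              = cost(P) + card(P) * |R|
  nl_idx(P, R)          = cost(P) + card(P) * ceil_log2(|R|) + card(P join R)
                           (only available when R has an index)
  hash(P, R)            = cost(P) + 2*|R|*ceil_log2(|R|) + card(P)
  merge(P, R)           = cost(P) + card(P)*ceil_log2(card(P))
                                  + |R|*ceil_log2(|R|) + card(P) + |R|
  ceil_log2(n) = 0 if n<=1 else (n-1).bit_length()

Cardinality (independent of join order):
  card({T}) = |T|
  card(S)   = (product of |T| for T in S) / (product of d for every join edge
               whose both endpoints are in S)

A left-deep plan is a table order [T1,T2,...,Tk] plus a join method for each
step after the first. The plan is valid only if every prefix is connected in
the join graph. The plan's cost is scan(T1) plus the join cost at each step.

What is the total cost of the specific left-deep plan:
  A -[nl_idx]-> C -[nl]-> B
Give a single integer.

step 1: scan A: cost=200, card=200
step 2: join C via nl_idx
    card(P join C) = 200*60/(60) = 200
    cost = 200 + 200*6 + 200 = 1600
step 3: join B via nl
    card(P join B) = 200*200/(4) = 10000
    cost = 1600 + 200*200 = 41600

41600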